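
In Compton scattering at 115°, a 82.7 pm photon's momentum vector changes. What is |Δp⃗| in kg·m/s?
1.3245e-23 kg·m/s

Photon momentum magnitude is p = h/λ.

Initial momentum:
p₀ = h/λ = 6.6261e-34/8.2700e-11 = 8.0122e-24 kg·m/s

After scattering:
λ' = λ + Δλ = 82.7 + 3.4517 = 86.1517 pm
p' = h/λ' = 6.6261e-34/8.6152e-11 = 7.6912e-24 kg·m/s

Momentum is a vector; the scattered photon's direction makes angle θ = 115° with the incident direction. The magnitude of the vector change Δp⃗ = p⃗₀ − p⃗' is found from the law of cosines:
|Δp⃗|² = p₀² + p'² − 2p₀p'cos θ
|Δp⃗|² = (8.0122e-24)² + (7.6912e-24)² − 2·8.0122e-24·7.6912e-24·cos(115°)
|Δp⃗| = 1.3245e-23 kg·m/s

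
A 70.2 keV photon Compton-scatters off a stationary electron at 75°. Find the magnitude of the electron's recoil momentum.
4.3654e-23 kg·m/s

The electron is initially at rest, so by conservation of momentum:
p⃗_e = p⃗₀ − p⃗'  (incident photon momentum minus scattered photon momentum)

Photon momentum magnitudes (p = h/λ = E/c):
λ₀ = hc/E₀ = 17.6616 pm → p₀ = h/λ₀ = 3.7517e-23 kg·m/s
Δλ = λ_C(1 − cos 75°) = 1.7983 pm
λ' = 19.4599 pm → p' = h/λ' = 3.4050e-23 kg·m/s

The scattered photon makes angle θ = 75° with the incident direction, so by the law of cosines:
|p⃗_e|² = p₀² + p'² − 2p₀p'cos θ
|p⃗_e|² = (3.7517e-23)² + (3.4050e-23)² − 2·3.7517e-23·3.4050e-23·cos(75°)
|p⃗_e| = 4.3654e-23 kg·m/s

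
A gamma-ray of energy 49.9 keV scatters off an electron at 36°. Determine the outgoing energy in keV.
48.9864 keV

First convert energy to wavelength:
λ = hc/E, with hc ≈ 1239.842 keV·pm (i.e. 1239.842 eV·nm)

For E = 49.9 keV = 49900 eV:
λ = 1239.842 keV·pm / 49.9 keV
λ = 24.8465 pm

Calculate the Compton shift:
Δλ = λ_C(1 - cos(36°)) = 2.4263 × 0.1910
Δλ = 0.4634 pm

Final wavelength:
λ' = 24.8465 + 0.4634 = 25.3099 pm

Final energy:
E' = hc/λ' = 1239.842 / 25.3099 = 48.9864 keV

(Intermediate values are shown rounded; full precision is carried through to the final answer.)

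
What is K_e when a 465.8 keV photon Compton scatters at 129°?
278.3707 keV

By energy conservation: K_e = E_initial - E_final

First find the scattered photon energy:
Initial wavelength: λ = hc/E = 2.6617 pm
Compton shift: Δλ = λ_C(1 - cos(129°)) = 3.9532 pm
Final wavelength: λ' = 2.6617 + 3.9532 = 6.6150 pm
Final photon energy: E' = hc/λ' = 187.4293 keV

Electron kinetic energy:
K_e = E - E' = 465.8000 - 187.4293 = 278.3707 keV

(Intermediate values are shown rounded; full precision is carried through to the final answer.)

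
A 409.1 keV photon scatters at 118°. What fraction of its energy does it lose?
0.5405 (or 54.05%)

Calculate initial and final photon energies:

Initial: E₀ = 409.1 keV → λ₀ = 3.0307 pm
Compton shift: Δλ = 3.5654 pm
Final wavelength: λ' = 6.5961 pm
Final energy: E' = 187.9673 keV

Fractional energy loss:
(E₀ - E')/E₀ = (409.1000 - 187.9673)/409.1000
= 221.1327/409.1000
= 0.5405
= 54.05%

(Intermediate values are shown rounded; full precision is carried through to the final answer.)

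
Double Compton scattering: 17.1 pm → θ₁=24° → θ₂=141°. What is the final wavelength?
21.6217 pm

Apply Compton shift twice:

First scattering at θ₁ = 24°:
Δλ₁ = λ_C(1 - cos(24°))
Δλ₁ = 2.4263 × 0.0865
Δλ₁ = 0.2098 pm

After first scattering:
λ₁ = 17.1 + 0.2098 = 17.3098 pm

Second scattering at θ₂ = 141°:
Δλ₂ = λ_C(1 - cos(141°))
Δλ₂ = 2.4263 × 1.7771
Δλ₂ = 4.3119 pm

Final wavelength:
λ₂ = 17.3098 + 4.3119 = 21.6217 pm

Total shift: Δλ_total = 0.2098 + 4.3119 = 4.5217 pm

(Intermediate values are shown rounded; full precision is carried through to the final answer.)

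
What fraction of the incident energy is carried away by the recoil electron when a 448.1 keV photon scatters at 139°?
0.6061 (or 60.61%)

Calculate initial and final photon energies:

Initial: E₀ = 448.1 keV → λ₀ = 2.7669 pm
Compton shift: Δλ = 4.2575 pm
Final wavelength: λ' = 7.0244 pm
Final energy: E' = 176.5061 keV

Fractional energy loss:
(E₀ - E')/E₀ = (448.1000 - 176.5061)/448.1000
= 271.5939/448.1000
= 0.6061
= 60.61%

(Intermediate values are shown rounded; full precision is carried through to the final answer.)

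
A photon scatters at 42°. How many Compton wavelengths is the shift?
0.2569 λ_C

The Compton shift formula is:
Δλ = λ_C(1 - cos θ)

Dividing both sides by λ_C:
Δλ/λ_C = 1 - cos θ

For θ = 42°:
Δλ/λ_C = 1 - cos(42°)
Δλ/λ_C = 1 - 0.7431
Δλ/λ_C = 0.2569

This means the shift is 0.2569 × λ_C = 0.6232 pm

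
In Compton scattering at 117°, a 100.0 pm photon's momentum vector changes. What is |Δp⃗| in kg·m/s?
1.1107e-23 kg·m/s

Photon momentum magnitude is p = h/λ.

Initial momentum:
p₀ = h/λ = 6.6261e-34/1.0000e-10 = 6.6261e-24 kg·m/s

After scattering:
λ' = λ + Δλ = 100.0 + 3.5278 = 103.5278 pm
p' = h/λ' = 6.6261e-34/1.0353e-10 = 6.4003e-24 kg·m/s

Momentum is a vector; the scattered photon's direction makes angle θ = 117° with the incident direction. The magnitude of the vector change Δp⃗ = p⃗₀ − p⃗' is found from the law of cosines:
|Δp⃗|² = p₀² + p'² − 2p₀p'cos θ
|Δp⃗|² = (6.6261e-24)² + (6.4003e-24)² − 2·6.6261e-24·6.4003e-24·cos(117°)
|Δp⃗| = 1.1107e-23 kg·m/s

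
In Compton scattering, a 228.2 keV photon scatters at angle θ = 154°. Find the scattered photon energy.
123.4878 keV

First convert energy to wavelength:
λ = hc/E, with hc ≈ 1239.842 keV·pm (i.e. 1239.842 eV·nm)

For E = 228.2 keV = 228200 eV:
λ = 1239.842 keV·pm / 228.2 keV
λ = 5.4331 pm

Calculate the Compton shift:
Δλ = λ_C(1 - cos(154°)) = 2.4263 × 1.8988
Δλ = 4.6071 pm

Final wavelength:
λ' = 5.4331 + 4.6071 = 10.0402 pm

Final energy:
E' = hc/λ' = 1239.842 / 10.0402 = 123.4878 keV

(Intermediate values are shown rounded; full precision is carried through to the final answer.)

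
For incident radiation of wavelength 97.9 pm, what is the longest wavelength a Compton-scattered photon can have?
102.7526 pm (at θ = 180°)

The Compton shift is Δλ = λ_C(1 − cos θ).

Since cos θ ranges from −1 to 1, the factor (1 − cos θ) ranges from 0 to 2; the maximum shift occurs at θ = 180° (backscattering):
Δλ_max = 2λ_C = 2 × 2.4263 pm = 4.8526 pm

Maximum scattered wavelength:
λ'_max = λ₀ + Δλ_max = 97.9 + 4.8526 = 102.7526 pm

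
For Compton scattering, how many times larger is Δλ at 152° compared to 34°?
152° produces the larger shift by a factor of 11.014

Calculate both shifts using Δλ = λ_C(1 - cos θ):

For θ₁ = 34°:
Δλ₁ = 2.4263 × (1 - cos(34°))
Δλ₁ = 2.4263 × 0.1710
Δλ₁ = 0.4148 pm

For θ₂ = 152°:
Δλ₂ = 2.4263 × (1 - cos(152°))
Δλ₂ = 2.4263 × 1.8829
Δλ₂ = 4.5686 pm

The 152° angle produces the larger shift.
Ratio: 4.5686/0.4148 = 11.014

(Intermediate values are shown rounded; full precision is carried through to the final answer.)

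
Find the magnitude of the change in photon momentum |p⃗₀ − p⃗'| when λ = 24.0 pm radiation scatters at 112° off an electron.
4.3026e-23 kg·m/s

Photon momentum magnitude is p = h/λ.

Initial momentum:
p₀ = h/λ = 6.6261e-34/2.4000e-11 = 2.7609e-23 kg·m/s

After scattering:
λ' = λ + Δλ = 24.0 + 3.3352 = 27.3352 pm
p' = h/λ' = 6.6261e-34/2.7335e-11 = 2.4240e-23 kg·m/s

Momentum is a vector; the scattered photon's direction makes angle θ = 112° with the incident direction. The magnitude of the vector change Δp⃗ = p⃗₀ − p⃗' is found from the law of cosines:
|Δp⃗|² = p₀² + p'² − 2p₀p'cos θ
|Δp⃗|² = (2.7609e-23)² + (2.4240e-23)² − 2·2.7609e-23·2.4240e-23·cos(112°)
|Δp⃗| = 4.3026e-23 kg·m/s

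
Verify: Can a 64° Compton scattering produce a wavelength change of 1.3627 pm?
Yes, consistent

Calculate the expected shift for θ = 64°:

Δλ_expected = λ_C(1 - cos(64°))
Δλ_expected = 2.4263 × (1 - cos(64°))
Δλ_expected = 2.4263 × 0.5616
Δλ_expected = 1.3627 pm

Given shift: 1.3627 pm
Expected shift: 1.3627 pm
Difference: 0.0000 pm

The values match. This is consistent with Compton scattering at the stated angle.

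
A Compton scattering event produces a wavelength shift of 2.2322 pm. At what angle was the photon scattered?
85.41°

From the Compton formula Δλ = λ_C(1 - cos θ), we can solve for θ:

cos θ = 1 - Δλ/λ_C

Given:
- Δλ = 2.2322 pm
- λ_C = h/(m_e·c) ≈ 2.42631024 pm

cos θ = 1 - 2.2322/2.42631024
cos θ = 1 - 0.919998
cos θ = 0.080002

θ = arccos(0.080002)
θ = 85.41°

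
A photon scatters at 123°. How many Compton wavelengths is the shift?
1.5446 λ_C

The Compton shift formula is:
Δλ = λ_C(1 - cos θ)

Dividing both sides by λ_C:
Δλ/λ_C = 1 - cos θ

For θ = 123°:
Δλ/λ_C = 1 - cos(123°)
Δλ/λ_C = 1 - -0.5446
Δλ/λ_C = 1.5446

This means the shift is 1.5446 × λ_C = 3.7478 pm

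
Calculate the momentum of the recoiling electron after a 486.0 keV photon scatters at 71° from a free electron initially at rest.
2.5639e-22 kg·m/s

The electron is initially at rest, so by conservation of momentum:
p⃗_e = p⃗₀ − p⃗'  (incident photon momentum minus scattered photon momentum)

Photon momentum magnitudes (p = h/λ = E/c):
λ₀ = hc/E₀ = 2.5511 pm → p₀ = h/λ₀ = 2.5973e-22 kg·m/s
Δλ = λ_C(1 − cos 71°) = 1.6364 pm
λ' = 4.1875 pm → p' = h/λ' = 1.5823e-22 kg·m/s

The scattered photon makes angle θ = 71° with the incident direction, so by the law of cosines:
|p⃗_e|² = p₀² + p'² − 2p₀p'cos θ
|p⃗_e|² = (2.5973e-22)² + (1.5823e-22)² − 2·2.5973e-22·1.5823e-22·cos(71°)
|p⃗_e| = 2.5639e-22 kg·m/s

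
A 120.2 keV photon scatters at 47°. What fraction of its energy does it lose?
0.0696 (or 6.96%)

Calculate initial and final photon energies:

Initial: E₀ = 120.2 keV → λ₀ = 10.3148 pm
Compton shift: Δλ = 0.7716 pm
Final wavelength: λ' = 11.0864 pm
Final energy: E' = 111.8345 keV

Fractional energy loss:
(E₀ - E')/E₀ = (120.2000 - 111.8345)/120.2000
= 8.3655/120.2000
= 0.0696
= 6.96%

(Intermediate values are shown rounded; full precision is carried through to the final answer.)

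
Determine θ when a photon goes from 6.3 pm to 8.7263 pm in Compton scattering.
90.00°

First find the wavelength shift:
Δλ = λ' - λ = 8.7263 - 6.3 = 2.4263 pm

Using Δλ = λ_C(1 - cos θ), with λ_C = h/(m_e·c) ≈ 2.42631024 pm:
cos θ = 1 - Δλ/λ_C
cos θ = 1 - 2.4263/2.42631024
cos θ = 0.000004

θ = arccos(0.000004)
θ = 90.00°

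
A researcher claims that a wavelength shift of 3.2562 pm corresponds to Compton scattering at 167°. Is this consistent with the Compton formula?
No, inconsistent

Calculate the expected shift for θ = 167°:

Δλ_expected = λ_C(1 - cos(167°))
Δλ_expected = 2.4263 × (1 - cos(167°))
Δλ_expected = 2.4263 × 1.9744
Δλ_expected = 4.7904 pm

Given shift: 3.2562 pm
Expected shift: 4.7904 pm
Difference: 1.5343 pm

The values do not match. The given shift corresponds to θ ≈ 110.0°, not 167°.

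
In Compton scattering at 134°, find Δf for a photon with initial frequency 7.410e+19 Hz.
3.735e+19 Hz (decrease)

Convert frequency to wavelength (c = 299792458 m/s):
λ₀ = c/f₀ = 299792458/7.410e+19 = 4.0457822e-12 m = 4.0458 pm

Calculate Compton shift:
Δλ = λ_C(1 - cos(134°)) = 4.1118 pm

Final wavelength:
λ' = λ₀ + Δλ = 4.0458 + 4.1118 = 8.1575 pm

Final frequency:
f' = c/λ' = 299792458/8.1575491e-12 = 3.6750310e+19 Hz

Frequency shift (decrease):
Δf = f₀ - f' = 7.410e+19 - 3.6750310e+19 = 3.735e+19 Hz

(Intermediate values are shown rounded; full precision is carried through to the final answer.)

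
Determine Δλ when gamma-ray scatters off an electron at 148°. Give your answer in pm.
4.4839 pm

Using the Compton scattering formula:
Δλ = λ_C(1 - cos θ)

where λ_C = h/(m_e·c) ≈ 2.4263 pm is the Compton wavelength of an electron.

For θ = 148°:
cos(148°) = -0.8480
1 - cos(148°) = 1.8480

Δλ = 2.4263 × 1.8480
Δλ = 4.4839 pm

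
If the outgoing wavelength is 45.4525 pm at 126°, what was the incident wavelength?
41.6000 pm

From λ' = λ + Δλ, we have λ = λ' - Δλ

First calculate the Compton shift:
Δλ = λ_C(1 - cos θ)
Δλ = 2.4263 × (1 - cos(126°))
Δλ = 2.4263 × 1.5878
Δλ = 3.8525 pm

Initial wavelength:
λ = λ' - Δλ
λ = 45.4525 - 3.8525
λ = 41.6000 pm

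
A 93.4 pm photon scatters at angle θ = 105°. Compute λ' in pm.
96.4543 pm

Using the Compton scattering formula:
λ' = λ + Δλ = λ + λ_C(1 - cos θ)

Given:
- Initial wavelength λ = 93.4 pm
- Scattering angle θ = 105°
- Compton wavelength λ_C ≈ 2.4263 pm

Calculate the shift:
Δλ = 2.4263 × (1 - cos(105°))
Δλ = 2.4263 × 1.2588
Δλ = 3.0543 pm

Final wavelength:
λ' = 93.4 + 3.0543 = 96.4543 pm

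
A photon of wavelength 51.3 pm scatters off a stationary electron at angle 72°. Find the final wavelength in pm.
52.9765 pm

Using the Compton scattering formula:
λ' = λ + Δλ = λ + λ_C(1 - cos θ)

Given:
- Initial wavelength λ = 51.3 pm
- Scattering angle θ = 72°
- Compton wavelength λ_C ≈ 2.4263 pm

Calculate the shift:
Δλ = 2.4263 × (1 - cos(72°))
Δλ = 2.4263 × 0.6910
Δλ = 1.6765 pm

Final wavelength:
λ' = 51.3 + 1.6765 = 52.9765 pm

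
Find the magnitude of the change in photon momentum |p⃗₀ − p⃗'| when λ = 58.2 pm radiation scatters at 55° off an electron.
1.0424e-23 kg·m/s

Photon momentum magnitude is p = h/λ.

Initial momentum:
p₀ = h/λ = 6.6261e-34/5.8200e-11 = 1.1385e-23 kg·m/s

After scattering:
λ' = λ + Δλ = 58.2 + 1.0346 = 59.2346 pm
p' = h/λ' = 6.6261e-34/5.9235e-11 = 1.1186e-23 kg·m/s

Momentum is a vector; the scattered photon's direction makes angle θ = 55° with the incident direction. The magnitude of the vector change Δp⃗ = p⃗₀ − p⃗' is found from the law of cosines:
|Δp⃗|² = p₀² + p'² − 2p₀p'cos θ
|Δp⃗|² = (1.1385e-23)² + (1.1186e-23)² − 2·1.1385e-23·1.1186e-23·cos(55°)
|Δp⃗| = 1.0424e-23 kg·m/s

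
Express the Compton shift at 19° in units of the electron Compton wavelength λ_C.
0.0545 λ_C

The Compton shift formula is:
Δλ = λ_C(1 - cos θ)

Dividing both sides by λ_C:
Δλ/λ_C = 1 - cos θ

For θ = 19°:
Δλ/λ_C = 1 - cos(19°)
Δλ/λ_C = 1 - 0.9455
Δλ/λ_C = 0.0545

This means the shift is 0.0545 × λ_C = 0.1322 pm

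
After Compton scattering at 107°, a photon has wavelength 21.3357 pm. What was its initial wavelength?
18.2000 pm

From λ' = λ + Δλ, we have λ = λ' - Δλ

First calculate the Compton shift:
Δλ = λ_C(1 - cos θ)
Δλ = 2.4263 × (1 - cos(107°))
Δλ = 2.4263 × 1.2924
Δλ = 3.1357 pm

Initial wavelength:
λ = λ' - Δλ
λ = 21.3357 - 3.1357
λ = 18.2000 pm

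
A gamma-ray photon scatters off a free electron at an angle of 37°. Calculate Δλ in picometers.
0.4886 pm

Using the Compton scattering formula:
Δλ = λ_C(1 - cos θ)

where λ_C = h/(m_e·c) ≈ 2.4263 pm is the Compton wavelength of an electron.

For θ = 37°:
cos(37°) = 0.7986
1 - cos(37°) = 0.2014

Δλ = 2.4263 × 0.2014
Δλ = 0.4886 pm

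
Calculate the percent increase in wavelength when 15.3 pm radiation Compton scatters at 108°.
20.7587%

Calculate the Compton shift:
Δλ = λ_C(1 - cos(108°))
Δλ = 2.4263 × (1 - cos(108°))
Δλ = 2.4263 × 1.3090
Δλ = 3.1761 pm

Percentage change:
(Δλ/λ₀) × 100 = (3.1761/15.3) × 100
= 20.7587%

(Intermediate values are shown rounded; full precision is carried through to the final answer.)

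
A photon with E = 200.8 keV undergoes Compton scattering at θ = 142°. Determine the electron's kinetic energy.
82.8634 keV

By energy conservation: K_e = E_initial - E_final

First find the scattered photon energy:
Initial wavelength: λ = hc/E = 6.1745 pm
Compton shift: Δλ = λ_C(1 - cos(142°)) = 4.3383 pm
Final wavelength: λ' = 6.1745 + 4.3383 = 10.5128 pm
Final photon energy: E' = hc/λ' = 117.9366 keV

Electron kinetic energy:
K_e = E - E' = 200.8000 - 117.9366 = 82.8634 keV

(Intermediate values are shown rounded; full precision is carried through to the final answer.)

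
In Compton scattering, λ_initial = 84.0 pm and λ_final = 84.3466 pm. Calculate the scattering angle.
31.00°

First find the wavelength shift:
Δλ = λ' - λ = 84.3466 - 84.0 = 0.3466 pm

Using Δλ = λ_C(1 - cos θ), with λ_C = h/(m_e·c) ≈ 2.42631024 pm:
cos θ = 1 - Δλ/λ_C
cos θ = 1 - 0.3466/2.42631024
cos θ = 0.857149

θ = arccos(0.857149)
θ = 31.00°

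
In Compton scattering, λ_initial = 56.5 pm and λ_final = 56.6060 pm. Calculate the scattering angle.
17.00°

First find the wavelength shift:
Δλ = λ' - λ = 56.6060 - 56.5 = 0.1060 pm

Using Δλ = λ_C(1 - cos θ), with λ_C = h/(m_e·c) ≈ 2.42631024 pm:
cos θ = 1 - Δλ/λ_C
cos θ = 1 - 0.1060/2.42631024
cos θ = 0.956312

θ = arccos(0.956312)
θ = 17.00°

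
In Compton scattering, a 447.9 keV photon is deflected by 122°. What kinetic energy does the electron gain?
256.5717 keV

By energy conservation: K_e = E_initial - E_final

First find the scattered photon energy:
Initial wavelength: λ = hc/E = 2.7681 pm
Compton shift: Δλ = λ_C(1 - cos(122°)) = 3.7121 pm
Final wavelength: λ' = 2.7681 + 3.7121 = 6.4802 pm
Final photon energy: E' = hc/λ' = 191.3283 keV

Electron kinetic energy:
K_e = E - E' = 447.9000 - 191.3283 = 256.5717 keV

(Intermediate values are shown rounded; full precision is carried through to the final answer.)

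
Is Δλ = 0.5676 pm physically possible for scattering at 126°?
No, inconsistent

Calculate the expected shift for θ = 126°:

Δλ_expected = λ_C(1 - cos(126°))
Δλ_expected = 2.4263 × (1 - cos(126°))
Δλ_expected = 2.4263 × 1.5878
Δλ_expected = 3.8525 pm

Given shift: 0.5676 pm
Expected shift: 3.8525 pm
Difference: 3.2848 pm

The values do not match. The given shift corresponds to θ ≈ 40.0°, not 126°.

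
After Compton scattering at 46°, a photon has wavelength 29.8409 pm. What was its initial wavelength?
29.1000 pm

From λ' = λ + Δλ, we have λ = λ' - Δλ

First calculate the Compton shift:
Δλ = λ_C(1 - cos θ)
Δλ = 2.4263 × (1 - cos(46°))
Δλ = 2.4263 × 0.3053
Δλ = 0.7409 pm

Initial wavelength:
λ = λ' - Δλ
λ = 29.8409 - 0.7409
λ = 29.1000 pm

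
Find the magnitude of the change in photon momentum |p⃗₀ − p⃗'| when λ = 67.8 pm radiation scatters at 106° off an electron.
1.5271e-23 kg·m/s

Photon momentum magnitude is p = h/λ.

Initial momentum:
p₀ = h/λ = 6.6261e-34/6.7800e-11 = 9.7730e-24 kg·m/s

After scattering:
λ' = λ + Δλ = 67.8 + 3.0951 = 70.8951 pm
p' = h/λ' = 6.6261e-34/7.0895e-11 = 9.3463e-24 kg·m/s

Momentum is a vector; the scattered photon's direction makes angle θ = 106° with the incident direction. The magnitude of the vector change Δp⃗ = p⃗₀ − p⃗' is found from the law of cosines:
|Δp⃗|² = p₀² + p'² − 2p₀p'cos θ
|Δp⃗|² = (9.7730e-24)² + (9.3463e-24)² − 2·9.7730e-24·9.3463e-24·cos(106°)
|Δp⃗| = 1.5271e-23 kg·m/s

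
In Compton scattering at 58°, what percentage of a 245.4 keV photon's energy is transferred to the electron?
0.1842 (or 18.42%)

Calculate initial and final photon energies:

Initial: E₀ = 245.4 keV → λ₀ = 5.0523 pm
Compton shift: Δλ = 1.1406 pm
Final wavelength: λ' = 6.1929 pm
Final energy: E' = 200.2040 keV

Fractional energy loss:
(E₀ - E')/E₀ = (245.4000 - 200.2040)/245.4000
= 45.1960/245.4000
= 0.1842
= 18.42%

(Intermediate values are shown rounded; full precision is carried through to the final answer.)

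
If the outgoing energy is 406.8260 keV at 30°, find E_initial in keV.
455.4000 keV

Convert final energy to wavelength (hc ≈ 1239.842 keV·pm):
λ' = hc/E' = 1239.842 / 406.8260 = 3.0476 pm

Calculate the Compton shift:
Δλ = λ_C(1 - cos(30°))
Δλ = 2.4263 × (1 - cos(30°))
Δλ = 0.3251 pm

Initial wavelength:
λ = λ' - Δλ = 3.0476 - 0.3251 = 2.7225 pm

Initial energy:
E = hc/λ = 1239.842 / 2.7225 = 455.4000 keV

(Intermediate values are shown rounded; full precision is carried through to the final answer.)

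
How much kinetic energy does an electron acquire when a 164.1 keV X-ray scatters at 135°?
58.1068 keV

By energy conservation: K_e = E_initial - E_final

First find the scattered photon energy:
Initial wavelength: λ = hc/E = 7.5554 pm
Compton shift: Δλ = λ_C(1 - cos(135°)) = 4.1420 pm
Final wavelength: λ' = 7.5554 + 4.1420 = 11.6974 pm
Final photon energy: E' = hc/λ' = 105.9932 keV

Electron kinetic energy:
K_e = E - E' = 164.1000 - 105.9932 = 58.1068 keV

(Intermediate values are shown rounded; full precision is carried through to the final answer.)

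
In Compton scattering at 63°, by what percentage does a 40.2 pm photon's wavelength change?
3.2955%

Calculate the Compton shift:
Δλ = λ_C(1 - cos(63°))
Δλ = 2.4263 × (1 - cos(63°))
Δλ = 2.4263 × 0.5460
Δλ = 1.3248 pm

Percentage change:
(Δλ/λ₀) × 100 = (1.3248/40.2) × 100
= 3.2955%

(Intermediate values are shown rounded; full precision is carried through to the final answer.)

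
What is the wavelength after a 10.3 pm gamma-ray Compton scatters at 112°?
13.6352 pm

Using the Compton scattering formula:
λ' = λ + Δλ = λ + λ_C(1 - cos θ)

Given:
- Initial wavelength λ = 10.3 pm
- Scattering angle θ = 112°
- Compton wavelength λ_C ≈ 2.4263 pm

Calculate the shift:
Δλ = 2.4263 × (1 - cos(112°))
Δλ = 2.4263 × 1.3746
Δλ = 3.3352 pm

Final wavelength:
λ' = 10.3 + 3.3352 = 13.6352 pm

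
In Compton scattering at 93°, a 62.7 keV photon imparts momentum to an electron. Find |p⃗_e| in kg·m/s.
4.5909e-23 kg·m/s

The electron is initially at rest, so by conservation of momentum:
p⃗_e = p⃗₀ − p⃗'  (incident photon momentum minus scattered photon momentum)

Photon momentum magnitudes (p = h/λ = E/c):
λ₀ = hc/E₀ = 19.7742 pm → p₀ = h/λ₀ = 3.3509e-23 kg·m/s
Δλ = λ_C(1 − cos 93°) = 2.5533 pm
λ' = 22.3275 pm → p' = h/λ' = 2.9677e-23 kg·m/s

The scattered photon makes angle θ = 93° with the incident direction, so by the law of cosines:
|p⃗_e|² = p₀² + p'² − 2p₀p'cos θ
|p⃗_e|² = (3.3509e-23)² + (2.9677e-23)² − 2·3.3509e-23·2.9677e-23·cos(93°)
|p⃗_e| = 4.5909e-23 kg·m/s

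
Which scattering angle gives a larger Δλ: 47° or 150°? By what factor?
150° produces the larger shift by a factor of 5.868

Calculate both shifts using Δλ = λ_C(1 - cos θ):

For θ₁ = 47°:
Δλ₁ = 2.4263 × (1 - cos(47°))
Δλ₁ = 2.4263 × 0.3180
Δλ₁ = 0.7716 pm

For θ₂ = 150°:
Δλ₂ = 2.4263 × (1 - cos(150°))
Δλ₂ = 2.4263 × 1.8660
Δλ₂ = 4.5276 pm

The 150° angle produces the larger shift.
Ratio: 4.5276/0.7716 = 5.868

(Intermediate values are shown rounded; full precision is carried through to the final answer.)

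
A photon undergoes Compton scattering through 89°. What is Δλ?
2.3840 pm

Using the Compton scattering formula:
Δλ = λ_C(1 - cos θ)

where λ_C = h/(m_e·c) ≈ 2.4263 pm is the Compton wavelength of an electron.

For θ = 89°:
cos(89°) = 0.0175
1 - cos(89°) = 0.9825

Δλ = 2.4263 × 0.9825
Δλ = 2.3840 pm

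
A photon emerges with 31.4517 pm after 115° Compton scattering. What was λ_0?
28.0000 pm

From λ' = λ + Δλ, we have λ = λ' - Δλ

First calculate the Compton shift:
Δλ = λ_C(1 - cos θ)
Δλ = 2.4263 × (1 - cos(115°))
Δλ = 2.4263 × 1.4226
Δλ = 3.4517 pm

Initial wavelength:
λ = λ' - Δλ
λ = 31.4517 - 3.4517
λ = 28.0000 pm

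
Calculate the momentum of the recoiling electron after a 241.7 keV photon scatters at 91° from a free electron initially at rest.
1.5711e-22 kg·m/s

The electron is initially at rest, so by conservation of momentum:
p⃗_e = p⃗₀ − p⃗'  (incident photon momentum minus scattered photon momentum)

Photon momentum magnitudes (p = h/λ = E/c):
λ₀ = hc/E₀ = 5.1297 pm → p₀ = h/λ₀ = 1.2917e-22 kg·m/s
Δλ = λ_C(1 − cos 91°) = 2.4687 pm
λ' = 7.5983 pm → p' = h/λ' = 8.7204e-23 kg·m/s

The scattered photon makes angle θ = 91° with the incident direction, so by the law of cosines:
|p⃗_e|² = p₀² + p'² − 2p₀p'cos θ
|p⃗_e|² = (1.2917e-22)² + (8.7204e-23)² − 2·1.2917e-22·8.7204e-23·cos(91°)
|p⃗_e| = 1.5711e-22 kg·m/s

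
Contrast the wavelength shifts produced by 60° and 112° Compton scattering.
112° produces the larger shift by a factor of 2.749

Calculate both shifts using Δλ = λ_C(1 - cos θ):

For θ₁ = 60°:
Δλ₁ = 2.4263 × (1 - cos(60°))
Δλ₁ = 2.4263 × 0.5000
Δλ₁ = 1.2132 pm

For θ₂ = 112°:
Δλ₂ = 2.4263 × (1 - cos(112°))
Δλ₂ = 2.4263 × 1.3746
Δλ₂ = 3.3352 pm

The 112° angle produces the larger shift.
Ratio: 3.3352/1.2132 = 2.749

(Intermediate values are shown rounded; full precision is carried through to the final answer.)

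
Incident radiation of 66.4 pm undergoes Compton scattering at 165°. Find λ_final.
71.1699 pm

Using the Compton scattering formula:
λ' = λ + Δλ = λ + λ_C(1 - cos θ)

Given:
- Initial wavelength λ = 66.4 pm
- Scattering angle θ = 165°
- Compton wavelength λ_C ≈ 2.4263 pm

Calculate the shift:
Δλ = 2.4263 × (1 - cos(165°))
Δλ = 2.4263 × 1.9659
Δλ = 4.7699 pm

Final wavelength:
λ' = 66.4 + 4.7699 = 71.1699 pm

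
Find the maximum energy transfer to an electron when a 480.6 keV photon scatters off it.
313.7842 keV

Maximum energy transfer occurs at θ = 180° (backscattering).

Initial photon: E₀ = 480.6 keV → λ₀ = 2.5798 pm

Maximum Compton shift (at 180°):
Δλ_max = 2λ_C = 2 × 2.4263 = 4.8526 pm

Final wavelength:
λ' = 2.5798 + 4.8526 = 7.4324 pm

Minimum photon energy (maximum energy to electron):
E'_min = hc/λ' = 166.8158 keV

Maximum electron kinetic energy:
K_max = E₀ - E'_min = 480.6000 - 166.8158 = 313.7842 keV

(Intermediate values are shown rounded; full precision is carried through to the final answer.)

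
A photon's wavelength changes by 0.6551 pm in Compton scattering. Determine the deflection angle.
43.11°

From the Compton formula Δλ = λ_C(1 - cos θ), we can solve for θ:

cos θ = 1 - Δλ/λ_C

Given:
- Δλ = 0.6551 pm
- λ_C = h/(m_e·c) ≈ 2.42631024 pm

cos θ = 1 - 0.6551/2.42631024
cos θ = 1 - 0.269998
cos θ = 0.730002

θ = arccos(0.730002)
θ = 43.11°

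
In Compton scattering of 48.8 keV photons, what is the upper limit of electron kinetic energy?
7.8260 keV

Maximum energy transfer occurs at θ = 180° (backscattering).

Initial photon: E₀ = 48.8 keV → λ₀ = 25.4066 pm

Maximum Compton shift (at 180°):
Δλ_max = 2λ_C = 2 × 2.4263 = 4.8526 pm

Final wavelength:
λ' = 25.4066 + 4.8526 = 30.2592 pm

Minimum photon energy (maximum energy to electron):
E'_min = hc/λ' = 40.9740 keV

Maximum electron kinetic energy:
K_max = E₀ - E'_min = 48.8000 - 40.9740 = 7.8260 keV

(Intermediate values are shown rounded; full precision is carried through to the final answer.)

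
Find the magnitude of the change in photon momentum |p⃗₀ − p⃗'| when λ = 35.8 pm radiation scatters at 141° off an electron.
3.3025e-23 kg·m/s

Photon momentum magnitude is p = h/λ.

Initial momentum:
p₀ = h/λ = 6.6261e-34/3.5800e-11 = 1.8509e-23 kg·m/s

After scattering:
λ' = λ + Δλ = 35.8 + 4.3119 = 40.1119 pm
p' = h/λ' = 6.6261e-34/4.0112e-11 = 1.6519e-23 kg·m/s

Momentum is a vector; the scattered photon's direction makes angle θ = 141° with the incident direction. The magnitude of the vector change Δp⃗ = p⃗₀ − p⃗' is found from the law of cosines:
|Δp⃗|² = p₀² + p'² − 2p₀p'cos θ
|Δp⃗|² = (1.8509e-23)² + (1.6519e-23)² − 2·1.8509e-23·1.6519e-23·cos(141°)
|Δp⃗| = 3.3025e-23 kg·m/s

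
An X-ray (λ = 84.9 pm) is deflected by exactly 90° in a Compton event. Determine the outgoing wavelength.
87.3263 pm

Using the Compton formula: λ' = λ + λ_C(1 − cos θ)

For θ = 90°, cos θ = 0 (exact) = 0.0000, so:
1 − cos 90° = 1 − (0) = 1.0000

Δλ = λ_C × 1.0000 = 2.4263 × 1.0000 = 2.4263 pm

λ' = 84.9 + 2.4263 = 87.3263 pm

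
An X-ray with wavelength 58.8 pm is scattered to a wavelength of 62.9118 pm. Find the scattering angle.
134.00°

First find the wavelength shift:
Δλ = λ' - λ = 62.9118 - 58.8 = 4.1118 pm

Using Δλ = λ_C(1 - cos θ), with λ_C = h/(m_e·c) ≈ 2.42631024 pm:
cos θ = 1 - Δλ/λ_C
cos θ = 1 - 4.1118/2.42631024
cos θ = -0.694672

θ = arccos(-0.694672)
θ = 134.00°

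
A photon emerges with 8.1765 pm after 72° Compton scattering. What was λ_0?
6.5000 pm

From λ' = λ + Δλ, we have λ = λ' - Δλ

First calculate the Compton shift:
Δλ = λ_C(1 - cos θ)
Δλ = 2.4263 × (1 - cos(72°))
Δλ = 2.4263 × 0.6910
Δλ = 1.6765 pm

Initial wavelength:
λ = λ' - Δλ
λ = 8.1765 - 1.6765
λ = 6.5000 pm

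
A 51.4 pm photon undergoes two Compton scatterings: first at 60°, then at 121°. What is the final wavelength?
56.2891 pm

Apply Compton shift twice:

First scattering at θ₁ = 60°:
Δλ₁ = λ_C(1 - cos(60°))
Δλ₁ = 2.4263 × 0.5000
Δλ₁ = 1.2132 pm

After first scattering:
λ₁ = 51.4 + 1.2132 = 52.6132 pm

Second scattering at θ₂ = 121°:
Δλ₂ = λ_C(1 - cos(121°))
Δλ₂ = 2.4263 × 1.5150
Δλ₂ = 3.6760 pm

Final wavelength:
λ₂ = 52.6132 + 3.6760 = 56.2891 pm

Total shift: Δλ_total = 1.2132 + 3.6760 = 4.8891 pm

(Intermediate values are shown rounded; full precision is carried through to the final answer.)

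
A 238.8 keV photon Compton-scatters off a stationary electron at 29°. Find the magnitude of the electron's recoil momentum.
6.2514e-23 kg·m/s

The electron is initially at rest, so by conservation of momentum:
p⃗_e = p⃗₀ − p⃗'  (incident photon momentum minus scattered photon momentum)

Photon momentum magnitudes (p = h/λ = E/c):
λ₀ = hc/E₀ = 5.1920 pm → p₀ = h/λ₀ = 1.2762e-22 kg·m/s
Δλ = λ_C(1 − cos 29°) = 0.3042 pm
λ' = 5.4962 pm → p' = h/λ' = 1.2056e-22 kg·m/s

The scattered photon makes angle θ = 29° with the incident direction, so by the law of cosines:
|p⃗_e|² = p₀² + p'² − 2p₀p'cos θ
|p⃗_e|² = (1.2762e-22)² + (1.2056e-22)² − 2·1.2762e-22·1.2056e-22·cos(29°)
|p⃗_e| = 6.2514e-23 kg·m/s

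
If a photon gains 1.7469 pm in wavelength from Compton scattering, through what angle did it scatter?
73.74°

From the Compton formula Δλ = λ_C(1 - cos θ), we can solve for θ:

cos θ = 1 - Δλ/λ_C

Given:
- Δλ = 1.7469 pm
- λ_C = h/(m_e·c) ≈ 2.42631024 pm

cos θ = 1 - 1.7469/2.42631024
cos θ = 1 - 0.719982
cos θ = 0.280018

θ = arccos(0.280018)
θ = 73.74°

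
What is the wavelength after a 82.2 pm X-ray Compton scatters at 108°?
85.3761 pm

Using the Compton scattering formula:
λ' = λ + Δλ = λ + λ_C(1 - cos θ)

Given:
- Initial wavelength λ = 82.2 pm
- Scattering angle θ = 108°
- Compton wavelength λ_C ≈ 2.4263 pm

Calculate the shift:
Δλ = 2.4263 × (1 - cos(108°))
Δλ = 2.4263 × 1.3090
Δλ = 3.1761 pm

Final wavelength:
λ' = 82.2 + 3.1761 = 85.3761 pm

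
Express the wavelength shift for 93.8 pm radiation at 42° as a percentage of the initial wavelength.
0.6644%

Calculate the Compton shift:
Δλ = λ_C(1 - cos(42°))
Δλ = 2.4263 × (1 - cos(42°))
Δλ = 2.4263 × 0.2569
Δλ = 0.6232 pm

Percentage change:
(Δλ/λ₀) × 100 = (0.6232/93.8) × 100
= 0.6644%

(Intermediate values are shown rounded; full precision is carried through to the final answer.)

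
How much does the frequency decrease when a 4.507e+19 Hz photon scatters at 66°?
8.018e+18 Hz (decrease)

Convert frequency to wavelength (c = 299792458 m/s):
λ₀ = c/f₀ = 299792458/4.507e+19 = 6.6517075e-12 m = 6.6517 pm

Calculate Compton shift:
Δλ = λ_C(1 - cos(66°)) = 1.4394 pm

Final wavelength:
λ' = λ₀ + Δλ = 6.6517 + 1.4394 = 8.0911 pm

Final frequency:
f' = c/λ' = 299792458/8.0911485e-12 = 3.7051904e+19 Hz

Frequency shift (decrease):
Δf = f₀ - f' = 4.507e+19 - 3.7051904e+19 = 8.018e+18 Hz

(Intermediate values are shown rounded; full precision is carried through to the final answer.)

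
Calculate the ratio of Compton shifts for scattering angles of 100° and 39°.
100° produces the larger shift by a factor of 5.266

Calculate both shifts using Δλ = λ_C(1 - cos θ):

For θ₁ = 39°:
Δλ₁ = 2.4263 × (1 - cos(39°))
Δλ₁ = 2.4263 × 0.2229
Δλ₁ = 0.5407 pm

For θ₂ = 100°:
Δλ₂ = 2.4263 × (1 - cos(100°))
Δλ₂ = 2.4263 × 1.1736
Δλ₂ = 2.8476 pm

The 100° angle produces the larger shift.
Ratio: 2.8476/0.5407 = 5.266

(Intermediate values are shown rounded; full precision is carried through to the final answer.)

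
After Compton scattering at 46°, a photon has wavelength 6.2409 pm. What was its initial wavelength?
5.5000 pm

From λ' = λ + Δλ, we have λ = λ' - Δλ

First calculate the Compton shift:
Δλ = λ_C(1 - cos θ)
Δλ = 2.4263 × (1 - cos(46°))
Δλ = 2.4263 × 0.3053
Δλ = 0.7409 pm

Initial wavelength:
λ = λ' - Δλ
λ = 6.2409 - 0.7409
λ = 5.5000 pm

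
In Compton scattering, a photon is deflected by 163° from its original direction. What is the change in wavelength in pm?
4.7466 pm

Using the Compton scattering formula:
Δλ = λ_C(1 - cos θ)

where λ_C = h/(m_e·c) ≈ 2.4263 pm is the Compton wavelength of an electron.

For θ = 163°:
cos(163°) = -0.9563
1 - cos(163°) = 1.9563

Δλ = 2.4263 × 1.9563
Δλ = 4.7466 pm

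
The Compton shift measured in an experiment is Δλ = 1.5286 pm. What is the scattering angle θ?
68.29°

From the Compton formula Δλ = λ_C(1 - cos θ), we can solve for θ:

cos θ = 1 - Δλ/λ_C

Given:
- Δλ = 1.5286 pm
- λ_C = h/(m_e·c) ≈ 2.42631024 pm

cos θ = 1 - 1.5286/2.42631024
cos θ = 1 - 0.630010
cos θ = 0.369990

θ = arccos(0.369990)
θ = 68.29°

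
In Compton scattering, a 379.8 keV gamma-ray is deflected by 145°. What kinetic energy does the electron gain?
218.3262 keV

By energy conservation: K_e = E_initial - E_final

First find the scattered photon energy:
Initial wavelength: λ = hc/E = 3.2645 pm
Compton shift: Δλ = λ_C(1 - cos(145°)) = 4.4138 pm
Final wavelength: λ' = 3.2645 + 4.4138 = 7.6783 pm
Final photon energy: E' = hc/λ' = 161.4738 keV

Electron kinetic energy:
K_e = E - E' = 379.8000 - 161.4738 = 218.3262 keV

(Intermediate values are shown rounded; full precision is carried through to the final answer.)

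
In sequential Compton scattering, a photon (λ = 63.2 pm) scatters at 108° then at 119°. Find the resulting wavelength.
69.9787 pm

Apply Compton shift twice:

First scattering at θ₁ = 108°:
Δλ₁ = λ_C(1 - cos(108°))
Δλ₁ = 2.4263 × 1.3090
Δλ₁ = 3.1761 pm

After first scattering:
λ₁ = 63.2 + 3.1761 = 66.3761 pm

Second scattering at θ₂ = 119°:
Δλ₂ = λ_C(1 - cos(119°))
Δλ₂ = 2.4263 × 1.4848
Δλ₂ = 3.6026 pm

Final wavelength:
λ₂ = 66.3761 + 3.6026 = 69.9787 pm

Total shift: Δλ_total = 3.1761 + 3.6026 = 6.7787 pm

(Intermediate values are shown rounded; full precision is carried through to the final answer.)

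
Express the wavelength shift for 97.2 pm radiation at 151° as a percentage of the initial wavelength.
4.6794%

Calculate the Compton shift:
Δλ = λ_C(1 - cos(151°))
Δλ = 2.4263 × (1 - cos(151°))
Δλ = 2.4263 × 1.8746
Δλ = 4.5484 pm

Percentage change:
(Δλ/λ₀) × 100 = (4.5484/97.2) × 100
= 4.6794%

(Intermediate values are shown rounded; full precision is carried through to the final answer.)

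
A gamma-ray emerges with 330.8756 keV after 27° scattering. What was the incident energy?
356.0000 keV

Convert final energy to wavelength (hc ≈ 1239.842 keV·pm):
λ' = hc/E' = 1239.842 / 330.8756 = 3.7472 pm

Calculate the Compton shift:
Δλ = λ_C(1 - cos(27°))
Δλ = 2.4263 × (1 - cos(27°))
Δλ = 0.2645 pm

Initial wavelength:
λ = λ' - Δλ = 3.7472 - 0.2645 = 3.4827 pm

Initial energy:
E = hc/λ = 1239.842 / 3.4827 = 356.0000 keV

(Intermediate values are shown rounded; full precision is carried through to the final answer.)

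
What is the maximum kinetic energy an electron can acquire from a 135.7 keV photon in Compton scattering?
47.0719 keV

Maximum energy transfer occurs at θ = 180° (backscattering).

Initial photon: E₀ = 135.7 keV → λ₀ = 9.1366 pm

Maximum Compton shift (at 180°):
Δλ_max = 2λ_C = 2 × 2.4263 = 4.8526 pm

Final wavelength:
λ' = 9.1366 + 4.8526 = 13.9893 pm

Minimum photon energy (maximum energy to electron):
E'_min = hc/λ' = 88.6281 keV

Maximum electron kinetic energy:
K_max = E₀ - E'_min = 135.7000 - 88.6281 = 47.0719 keV

(Intermediate values are shown rounded; full precision is carried through to the final answer.)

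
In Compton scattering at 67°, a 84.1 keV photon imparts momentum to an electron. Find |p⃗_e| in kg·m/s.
4.7476e-23 kg·m/s

The electron is initially at rest, so by conservation of momentum:
p⃗_e = p⃗₀ − p⃗'  (incident photon momentum minus scattered photon momentum)

Photon momentum magnitudes (p = h/λ = E/c):
λ₀ = hc/E₀ = 14.7425 pm → p₀ = h/λ₀ = 4.4945e-23 kg·m/s
Δλ = λ_C(1 − cos 67°) = 1.4783 pm
λ' = 16.2207 pm → p' = h/λ' = 4.0849e-23 kg·m/s

The scattered photon makes angle θ = 67° with the incident direction, so by the law of cosines:
|p⃗_e|² = p₀² + p'² − 2p₀p'cos θ
|p⃗_e|² = (4.4945e-23)² + (4.0849e-23)² − 2·4.4945e-23·4.0849e-23·cos(67°)
|p⃗_e| = 4.7476e-23 kg·m/s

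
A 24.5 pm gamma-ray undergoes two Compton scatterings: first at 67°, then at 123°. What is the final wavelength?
29.7260 pm

Apply Compton shift twice:

First scattering at θ₁ = 67°:
Δλ₁ = λ_C(1 - cos(67°))
Δλ₁ = 2.4263 × 0.6093
Δλ₁ = 1.4783 pm

After first scattering:
λ₁ = 24.5 + 1.4783 = 25.9783 pm

Second scattering at θ₂ = 123°:
Δλ₂ = λ_C(1 - cos(123°))
Δλ₂ = 2.4263 × 1.5446
Δλ₂ = 3.7478 pm

Final wavelength:
λ₂ = 25.9783 + 3.7478 = 29.7260 pm

Total shift: Δλ_total = 1.4783 + 3.7478 = 5.2260 pm

(Intermediate values are shown rounded; full precision is carried through to the final answer.)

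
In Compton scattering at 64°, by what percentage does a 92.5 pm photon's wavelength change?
1.4732%

Calculate the Compton shift:
Δλ = λ_C(1 - cos(64°))
Δλ = 2.4263 × (1 - cos(64°))
Δλ = 2.4263 × 0.5616
Δλ = 1.3627 pm

Percentage change:
(Δλ/λ₀) × 100 = (1.3627/92.5) × 100
= 1.4732%

(Intermediate values are shown rounded; full precision is carried through to the final answer.)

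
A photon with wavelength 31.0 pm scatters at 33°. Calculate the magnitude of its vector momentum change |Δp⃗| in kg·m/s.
1.2068e-23 kg·m/s

Photon momentum magnitude is p = h/λ.

Initial momentum:
p₀ = h/λ = 6.6261e-34/3.1000e-11 = 2.1374e-23 kg·m/s

After scattering:
λ' = λ + Δλ = 31.0 + 0.3914 = 31.3914 pm
p' = h/λ' = 6.6261e-34/3.1391e-11 = 2.1108e-23 kg·m/s

Momentum is a vector; the scattered photon's direction makes angle θ = 33° with the incident direction. The magnitude of the vector change Δp⃗ = p⃗₀ − p⃗' is found from the law of cosines:
|Δp⃗|² = p₀² + p'² − 2p₀p'cos θ
|Δp⃗|² = (2.1374e-23)² + (2.1108e-23)² − 2·2.1374e-23·2.1108e-23·cos(33°)
|Δp⃗| = 1.2068e-23 kg·m/s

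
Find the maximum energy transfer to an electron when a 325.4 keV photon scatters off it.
182.2779 keV

Maximum energy transfer occurs at θ = 180° (backscattering).

Initial photon: E₀ = 325.4 keV → λ₀ = 3.8102 pm

Maximum Compton shift (at 180°):
Δλ_max = 2λ_C = 2 × 2.4263 = 4.8526 pm

Final wavelength:
λ' = 3.8102 + 4.8526 = 8.6628 pm

Minimum photon energy (maximum energy to electron):
E'_min = hc/λ' = 143.1221 keV

Maximum electron kinetic energy:
K_max = E₀ - E'_min = 325.4000 - 143.1221 = 182.2779 keV

(Intermediate values are shown rounded; full precision is carried through to the final answer.)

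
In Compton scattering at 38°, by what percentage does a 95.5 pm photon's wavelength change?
0.5386%

Calculate the Compton shift:
Δλ = λ_C(1 - cos(38°))
Δλ = 2.4263 × (1 - cos(38°))
Δλ = 2.4263 × 0.2120
Δλ = 0.5144 pm

Percentage change:
(Δλ/λ₀) × 100 = (0.5144/95.5) × 100
= 0.5386%

(Intermediate values are shown rounded; full precision is carried through to the final answer.)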